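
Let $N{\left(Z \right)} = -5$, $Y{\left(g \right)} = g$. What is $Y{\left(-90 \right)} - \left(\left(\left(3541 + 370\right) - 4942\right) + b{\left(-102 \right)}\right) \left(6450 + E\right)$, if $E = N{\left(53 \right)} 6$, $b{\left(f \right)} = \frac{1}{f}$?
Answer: $\frac{112522880}{17} \approx 6.619 \cdot 10^{6}$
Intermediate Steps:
$E = -30$ ($E = \left(-5\right) 6 = -30$)
$Y{\left(-90 \right)} - \left(\left(\left(3541 + 370\right) - 4942\right) + b{\left(-102 \right)}\right) \left(6450 + E\right) = -90 - \left(\left(\left(3541 + 370\right) - 4942\right) + \frac{1}{-102}\right) \left(6450 - 30\right) = -90 - \left(\left(3911 - 4942\right) - \frac{1}{102}\right) 6420 = -90 - \left(-1031 - \frac{1}{102}\right) 6420 = -90 - \left(- \frac{105163}{102}\right) 6420 = -90 - - \frac{112524410}{17} = -90 + \frac{112524410}{17} = \frac{112522880}{17}$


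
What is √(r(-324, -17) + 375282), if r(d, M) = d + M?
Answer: √374941 ≈ 612.32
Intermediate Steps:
r(d, M) = M + d
√(r(-324, -17) + 375282) = √((-17 - 324) + 375282) = √(-341 + 375282) = √374941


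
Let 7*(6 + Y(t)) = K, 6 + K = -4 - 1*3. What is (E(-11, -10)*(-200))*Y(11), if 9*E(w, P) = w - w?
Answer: 0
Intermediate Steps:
E(w, P) = 0 (E(w, P) = (w - w)/9 = (1/9)*0 = 0)
K = -13 (K = -6 + (-4 - 1*3) = -6 + (-4 - 3) = -6 - 7 = -13)
Y(t) = -55/7 (Y(t) = -6 + (1/7)*(-13) = -6 - 13/7 = -55/7)
(E(-11, -10)*(-200))*Y(11) = (0*(-200))*(-55/7) = 0*(-55/7) = 0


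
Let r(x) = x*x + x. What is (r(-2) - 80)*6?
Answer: -468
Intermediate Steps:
r(x) = x + x² (r(x) = x² + x = x + x²)
(r(-2) - 80)*6 = (-2*(1 - 2) - 80)*6 = (-2*(-1) - 80)*6 = (2 - 80)*6 = -78*6 = -468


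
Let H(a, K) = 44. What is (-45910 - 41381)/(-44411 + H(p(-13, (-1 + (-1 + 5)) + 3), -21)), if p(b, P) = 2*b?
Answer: 29097/14789 ≈ 1.9675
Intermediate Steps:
(-45910 - 41381)/(-44411 + H(p(-13, (-1 + (-1 + 5)) + 3), -21)) = (-45910 - 41381)/(-44411 + 44) = -87291/(-44367) = -87291*(-1/44367) = 29097/14789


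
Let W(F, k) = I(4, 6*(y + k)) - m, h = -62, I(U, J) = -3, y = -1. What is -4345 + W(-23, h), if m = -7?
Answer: -4341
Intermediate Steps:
W(F, k) = 4 (W(F, k) = -3 - 1*(-7) = -3 + 7 = 4)
-4345 + W(-23, h) = -4345 + 4 = -4341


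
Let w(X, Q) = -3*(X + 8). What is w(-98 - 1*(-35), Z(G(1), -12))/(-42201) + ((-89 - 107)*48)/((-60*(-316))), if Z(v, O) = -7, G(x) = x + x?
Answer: -2778857/5556465 ≈ -0.50011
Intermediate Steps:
G(x) = 2*x
w(X, Q) = -24 - 3*X (w(X, Q) = -3*(8 + X) = -24 - 3*X)
w(-98 - 1*(-35), Z(G(1), -12))/(-42201) + ((-89 - 107)*48)/((-60*(-316))) = (-24 - 3*(-98 - 1*(-35)))/(-42201) + ((-89 - 107)*48)/((-60*(-316))) = (-24 - 3*(-98 + 35))*(-1/42201) - 196*48/18960 = (-24 - 3*(-63))*(-1/42201) - 9408*1/18960 = (-24 + 189)*(-1/42201) - 196/395 = 165*(-1/42201) - 196/395 = -55/14067 - 196/395 = -2778857/5556465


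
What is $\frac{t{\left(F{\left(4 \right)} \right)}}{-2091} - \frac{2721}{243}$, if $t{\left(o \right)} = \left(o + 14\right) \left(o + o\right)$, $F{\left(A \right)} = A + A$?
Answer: $- \frac{641683}{56457} \approx -11.366$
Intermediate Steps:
$F{\left(A \right)} = 2 A$
$t{\left(o \right)} = 2 o \left(14 + o\right)$ ($t{\left(o \right)} = \left(14 + o\right) 2 o = 2 o \left(14 + o\right)$)
$\frac{t{\left(F{\left(4 \right)} \right)}}{-2091} - \frac{2721}{243} = \frac{2 \cdot 2 \cdot 4 \left(14 + 2 \cdot 4\right)}{-2091} - \frac{2721}{243} = 2 \cdot 8 \left(14 + 8\right) \left(- \frac{1}{2091}\right) - \frac{907}{81} = 2 \cdot 8 \cdot 22 \left(- \frac{1}{2091}\right) - \frac{907}{81} = 352 \left(- \frac{1}{2091}\right) - \frac{907}{81} = - \frac{352}{2091} - \frac{907}{81} = - \frac{641683}{56457}$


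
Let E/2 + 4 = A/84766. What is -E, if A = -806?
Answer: 339870/42383 ≈ 8.0190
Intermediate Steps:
E = -339870/42383 (E = -8 + 2*(-806/84766) = -8 + 2*(-806*1/84766) = -8 + 2*(-403/42383) = -8 - 806/42383 = -339870/42383 ≈ -8.0190)
-E = -1*(-339870/42383) = 339870/42383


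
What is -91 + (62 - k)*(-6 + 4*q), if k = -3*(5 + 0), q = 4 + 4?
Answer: 1911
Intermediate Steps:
q = 8
k = -15 (k = -3*5 = -15)
-91 + (62 - k)*(-6 + 4*q) = -91 + (62 - 1*(-15))*(-6 + 4*8) = -91 + (62 + 15)*(-6 + 32) = -91 + 77*26 = -91 + 2002 = 1911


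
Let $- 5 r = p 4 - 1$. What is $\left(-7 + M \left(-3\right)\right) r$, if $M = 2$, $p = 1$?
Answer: $\frac{39}{5} \approx 7.8$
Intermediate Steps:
$r = - \frac{3}{5}$ ($r = - \frac{1 \cdot 4 - 1}{5} = - \frac{4 - 1}{5} = \left(- \frac{1}{5}\right) 3 = - \frac{3}{5} \approx -0.6$)
$\left(-7 + M \left(-3\right)\right) r = \left(-7 + 2 \left(-3\right)\right) \left(- \frac{3}{5}\right) = \left(-7 - 6\right) \left(- \frac{3}{5}\right) = \left(-13\right) \left(- \frac{3}{5}\right) = \frac{39}{5}$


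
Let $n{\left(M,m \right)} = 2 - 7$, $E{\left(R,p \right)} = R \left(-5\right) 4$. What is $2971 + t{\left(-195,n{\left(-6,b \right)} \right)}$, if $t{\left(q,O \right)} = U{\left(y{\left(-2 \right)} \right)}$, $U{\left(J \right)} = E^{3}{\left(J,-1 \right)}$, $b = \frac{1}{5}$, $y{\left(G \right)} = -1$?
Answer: $10971$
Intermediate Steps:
$b = \frac{1}{5} \approx 0.2$
$E{\left(R,p \right)} = - 20 R$ ($E{\left(R,p \right)} = - 5 R 4 = - 20 R$)
$n{\left(M,m \right)} = -5$
$U{\left(J \right)} = - 8000 J^{3}$ ($U{\left(J \right)} = \left(- 20 J\right)^{3} = - 8000 J^{3}$)
$t{\left(q,O \right)} = 8000$ ($t{\left(q,O \right)} = - 8000 \left(-1\right)^{3} = \left(-8000\right) \left(-1\right) = 8000$)
$2971 + t{\left(-195,n{\left(-6,b \right)} \right)} = 2971 + 8000 = 10971$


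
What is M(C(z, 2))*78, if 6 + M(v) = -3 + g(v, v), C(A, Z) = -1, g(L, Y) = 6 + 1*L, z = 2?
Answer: -312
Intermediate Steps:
g(L, Y) = 6 + L
M(v) = -3 + v (M(v) = -6 + (-3 + (6 + v)) = -6 + (3 + v) = -3 + v)
M(C(z, 2))*78 = (-3 - 1)*78 = -4*78 = -312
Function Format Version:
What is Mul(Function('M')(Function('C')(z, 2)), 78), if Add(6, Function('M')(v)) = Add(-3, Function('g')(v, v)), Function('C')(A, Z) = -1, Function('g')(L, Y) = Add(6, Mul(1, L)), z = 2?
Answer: -312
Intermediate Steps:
Function('g')(L, Y) = Add(6, L)
Function('M')(v) = Add(-3, v) (Function('M')(v) = Add(-6, Add(-3, Add(6, v))) = Add(-6, Add(3, v)) = Add(-3, v))
Mul(Function('M')(Function('C')(z, 2)), 78) = Mul(Add(-3, -1), 78) = Mul(-4, 78) = -312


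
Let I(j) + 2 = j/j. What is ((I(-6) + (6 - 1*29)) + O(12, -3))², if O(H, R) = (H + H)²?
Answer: 304704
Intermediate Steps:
I(j) = -1 (I(j) = -2 + j/j = -2 + 1 = -1)
O(H, R) = 4*H² (O(H, R) = (2*H)² = 4*H²)
((I(-6) + (6 - 1*29)) + O(12, -3))² = ((-1 + (6 - 1*29)) + 4*12²)² = ((-1 + (6 - 29)) + 4*144)² = ((-1 - 23) + 576)² = (-24 + 576)² = 552² = 304704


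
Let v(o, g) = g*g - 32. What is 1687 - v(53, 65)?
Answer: -2506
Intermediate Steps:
v(o, g) = -32 + g² (v(o, g) = g² - 32 = -32 + g²)
1687 - v(53, 65) = 1687 - (-32 + 65²) = 1687 - (-32 + 4225) = 1687 - 1*4193 = 1687 - 4193 = -2506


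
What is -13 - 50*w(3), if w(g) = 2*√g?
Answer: -13 - 100*√3 ≈ -186.21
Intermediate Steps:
-13 - 50*w(3) = -13 - 100*√3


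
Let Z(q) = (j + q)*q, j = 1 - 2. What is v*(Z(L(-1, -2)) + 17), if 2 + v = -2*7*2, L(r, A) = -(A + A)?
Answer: -870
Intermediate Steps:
j = -1
L(r, A) = -2*A
Z(q) = q*(-1 + q) (Z(q) = (-1 + q)*q = q*(-1 + q))
v = -30 (v = -2 - 2*7*2 = -2 - 14*2 = -2 - 28 = -30)
v*(Z(L(-1, -2)) + 17) = -30*((-2*(-2))*(-1 - 2*(-2)) + 17) = -30*(4*(-1 + 4) + 17) = -30*(4*3 + 17) = -30*(12 + 17) = -30*29 = -870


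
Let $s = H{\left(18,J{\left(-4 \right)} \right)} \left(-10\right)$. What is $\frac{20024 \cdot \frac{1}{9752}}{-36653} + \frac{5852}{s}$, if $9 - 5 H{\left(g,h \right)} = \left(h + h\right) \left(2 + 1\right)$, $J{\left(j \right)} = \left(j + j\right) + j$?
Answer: $- \frac{130733903225}{3619080567} \approx -36.124$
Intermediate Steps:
$J{\left(j \right)} = 3 j$ ($J{\left(j \right)} = 2 j + j = 3 j$)
$H{\left(g,h \right)} = \frac{9}{5} - \frac{6 h}{5}$ ($H{\left(g,h \right)} = \frac{9}{5} - \frac{\left(h + h\right) \left(2 + 1\right)}{5} = \frac{9}{5} - \frac{2 h 3}{5} = \frac{9}{5} - \frac{6 h}{5}$)
$s = -162$ ($s = \left(\frac{9}{5} - \frac{6 \cdot 3 \left(-4\right)}{5}\right) \left(-10\right) = \left(\frac{9}{5} - - \frac{72}{5}\right) \left(-10\right) = \left(\frac{9}{5} + \frac{72}{5}\right) \left(-10\right) = \frac{81}{5} \left(-10\right) = -162$)
$\frac{20024 \cdot \frac{1}{9752}}{-36653} + \frac{5852}{s} = \frac{20024 \cdot \frac{1}{9752}}{-36653} + \frac{5852}{-162} = 20024 \cdot \frac{1}{9752} \left(- \frac{1}{36653}\right) + 5852 \left(- \frac{1}{162}\right) = \frac{2503}{1219} \left(- \frac{1}{36653}\right) - \frac{2926}{81} = - \frac{2503}{44680007} - \frac{2926}{81} = - \frac{130733903225}{3619080567}$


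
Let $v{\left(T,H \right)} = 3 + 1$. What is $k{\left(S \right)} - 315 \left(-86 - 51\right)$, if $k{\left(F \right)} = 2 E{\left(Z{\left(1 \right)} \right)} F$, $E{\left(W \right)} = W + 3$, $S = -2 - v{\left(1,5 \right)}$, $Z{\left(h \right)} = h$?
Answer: $43107$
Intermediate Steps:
$v{\left(T,H \right)} = 4$
$S = -6$ ($S = -2 - 4 = -6$)
$E{\left(W \right)} = 3 + W$
$k{\left(F \right)} = 8 F$ ($k{\left(F \right)} = 2 \left(3 + 1\right) F = 2 \cdot 4 F = 8 F$)
$k{\left(S \right)} - 315 \left(-86 - 51\right) = 8 \left(-6\right) - 315 \left(-86 - 51\right) = -48 - 315 \left(-86 - 51\right) = -48 - -43155 = -48 + 43155 = 43107$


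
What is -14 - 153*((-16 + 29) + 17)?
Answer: -4604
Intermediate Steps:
-14 - 153*((-16 + 29) + 17) = -14 - 153*(13 + 17) = -14 - 153*30 = -14 - 4590 = -4604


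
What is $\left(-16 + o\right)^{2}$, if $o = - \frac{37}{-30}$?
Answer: $\frac{196249}{900} \approx 218.05$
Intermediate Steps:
$o = \frac{37}{30}$ ($o = \left(-37\right) \left(- \frac{1}{30}\right) = \frac{37}{30} \approx 1.2333$)
$\left(-16 + o\right)^{2} = \left(-16 + \frac{37}{30}\right)^{2} = \left(- \frac{443}{30}\right)^{2} = \frac{196249}{900}$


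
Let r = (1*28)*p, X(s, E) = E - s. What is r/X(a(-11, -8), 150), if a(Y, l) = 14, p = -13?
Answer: -91/34 ≈ -2.6765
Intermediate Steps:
r = -364 (r = (1*28)*(-13) = 28*(-13) = -364)
r/X(a(-11, -8), 150) = -364/(150 - 1*14) = -364/(150 - 14) = -364/136 = -364*1/136 = -91/34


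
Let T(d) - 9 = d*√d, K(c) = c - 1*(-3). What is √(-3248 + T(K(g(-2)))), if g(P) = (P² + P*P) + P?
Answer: 2*I*√803 ≈ 56.674*I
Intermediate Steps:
g(P) = P + 2*P² (g(P) = (P² + P²) + P = 2*P² + P = P + 2*P²)
K(c) = 3 + c (K(c) = c + 3 = 3 + c)
T(d) = 9 + d^(3/2) (T(d) = 9 + d*√d = 9 + d^(3/2))
√(-3248 + T(K(g(-2)))) = √(-3248 + (9 + (3 - 2*(1 + 2*(-2)))^(3/2))) = √(-3248 + (9 + (3 - 2*(1 - 4))^(3/2))) = √(-3248 + (9 + (3 - 2*(-3))^(3/2))) = √(-3248 + (9 + (3 + 6)^(3/2))) = √(-3248 + (9 + 9^(3/2))) = √(-3248 + (9 + 27)) = √(-3248 + 36) = √(-3212) = 2*I*√803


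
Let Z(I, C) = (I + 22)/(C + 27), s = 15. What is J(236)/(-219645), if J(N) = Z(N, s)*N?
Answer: -10148/1537515 ≈ -0.0066003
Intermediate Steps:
Z(I, C) = (22 + I)/(27 + C)
J(N) = N*(11/21 + N/42) (J(N) = ((22 + N)/(27 + 15))*N = ((22 + N)/42)*N = (11/21 + N/42)*N = N*(11/21 + N/42))
J(236)/(-219645) = ((1/42)*236*(22 + 236))/(-219645) = ((1/42)*236*258)*(-1/219645) = (10148/7)*(-1/219645) = -10148/1537515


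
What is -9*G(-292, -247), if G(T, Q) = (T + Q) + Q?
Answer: 7074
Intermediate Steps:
G(T, Q) = T + 2*Q (G(T, Q) = (Q + T) + Q = T + 2*Q)
-9*G(-292, -247) = -9*(-292 + 2*(-247)) = -9*(-292 - 494) = -9*(-786) = 7074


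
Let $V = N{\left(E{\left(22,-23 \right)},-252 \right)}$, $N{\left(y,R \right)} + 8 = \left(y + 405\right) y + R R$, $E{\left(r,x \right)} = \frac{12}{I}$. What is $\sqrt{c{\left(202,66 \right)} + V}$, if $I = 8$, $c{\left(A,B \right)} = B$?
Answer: $\frac{\sqrt{256687}}{2} \approx 253.32$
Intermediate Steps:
$E{\left(r,x \right)} = \frac{3}{2}$ ($E{\left(r,x \right)} = \frac{12}{8} = 12 \cdot \frac{1}{8} = \frac{3}{2}$)
$N{\left(y,R \right)} = -8 + R^{2} + y \left(405 + y\right)$ ($N{\left(y,R \right)} = -8 + \left(\left(y + 405\right) y + R R\right) = -8 + \left(\left(405 + y\right) y + R^{2}\right) = -8 + \left(y \left(405 + y\right) + R^{2}\right) = -8 + \left(R^{2} + y \left(405 + y\right)\right) = -8 + R^{2} + y \left(405 + y\right)$)
$V = \frac{256423}{4}$ ($V = -8 + \left(-252\right)^{2} + \left(\frac{3}{2}\right)^{2} + 405 \cdot \frac{3}{2} = -8 + 63504 + \frac{9}{4} + \frac{1215}{2} = \frac{256423}{4} \approx 64106.0$)
$\sqrt{c{\left(202,66 \right)} + V} = \sqrt{66 + \frac{256423}{4}} = \sqrt{\frac{256687}{4}} = \frac{\sqrt{256687}}{2}$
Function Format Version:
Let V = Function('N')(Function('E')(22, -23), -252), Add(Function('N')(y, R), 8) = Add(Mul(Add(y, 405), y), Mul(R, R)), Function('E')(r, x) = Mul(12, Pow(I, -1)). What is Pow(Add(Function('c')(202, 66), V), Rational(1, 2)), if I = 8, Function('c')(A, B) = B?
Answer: Mul(Rational(1, 2), Pow(256687, Rational(1, 2))) ≈ 253.32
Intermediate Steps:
Function('E')(r, x) = Rational(3, 2) (Function('E')(r, x) = Mul(12, Pow(8, -1)) = Mul(12, Rational(1, 8)) = Rational(3, 2))
Function('N')(y, R) = Add(-8, Pow(R, 2), Mul(y, Add(405, y))) (Function('N')(y, R) = Add(-8, Add(Mul(Add(y, 405), y), Mul(R, R))) = Add(-8, Add(Mul(Add(405, y), y), Pow(R, 2))) = Add(-8, Add(Mul(y, Add(405, y)), Pow(R, 2))) = Add(-8, Add(Pow(R, 2), Mul(y, Add(405, y)))) = Add(-8, Pow(R, 2), Mul(y, Add(405, y))))
V = Rational(256423, 4) (V = Add(-8, Pow(-252, 2), Pow(Rational(3, 2), 2), Mul(405, Rational(3, 2))) = Add(-8, 63504, Rational(9, 4), Rational(1215, 2)) = Rational(256423, 4) ≈ 64106.)
Pow(Add(Function('c')(202, 66), V), Rational(1, 2)) = Pow(Add(66, Rational(256423, 4)), Rational(1, 2)) = Pow(Rational(256687, 4), Rational(1, 2)) = Mul(Rational(1, 2), Pow(256687, Rational(1, 2)))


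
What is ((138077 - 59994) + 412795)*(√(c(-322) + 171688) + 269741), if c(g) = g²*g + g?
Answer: 132409922598 + 490878*I*√33214882 ≈ 1.3241e+11 + 2.829e+9*I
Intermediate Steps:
c(g) = g + g³ (c(g) = g³ + g = g + g³)
((138077 - 59994) + 412795)*(√(c(-322) + 171688) + 269741) = ((138077 - 59994) + 412795)*(√((-322 + (-322)³) + 171688) + 269741) = (78083 + 412795)*(√((-322 - 33386248) + 171688) + 269741) = 490878*(√(-33386570 + 171688) + 269741) = 490878*(√(-33214882) + 269741) = 490878*(I*√33214882 + 269741) = 490878*(269741 + I*√33214882) = 132409922598 + 490878*I*√33214882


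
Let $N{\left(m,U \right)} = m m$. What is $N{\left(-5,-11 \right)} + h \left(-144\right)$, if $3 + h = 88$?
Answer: $-12215$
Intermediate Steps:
$N{\left(m,U \right)} = m^{2}$
$h = 85$ ($h = -3 + 88 = 85$)
$N{\left(-5,-11 \right)} + h \left(-144\right) = \left(-5\right)^{2} + 85 \left(-144\right) = 25 - 12240 = -12215$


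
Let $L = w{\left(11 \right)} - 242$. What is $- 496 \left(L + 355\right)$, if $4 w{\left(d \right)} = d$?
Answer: $-57412$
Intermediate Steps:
$w{\left(d \right)} = \frac{d}{4}$
$L = - \frac{957}{4}$ ($L = \frac{1}{4} \cdot 11 - 242 = \frac{11}{4} - 242 = - \frac{957}{4} \approx -239.25$)
$- 496 \left(L + 355\right) = - 496 \left(- \frac{957}{4} + 355\right) = \left(-496\right) \frac{463}{4} = -57412$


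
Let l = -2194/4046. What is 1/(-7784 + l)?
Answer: -2023/15748129 ≈ -0.00012846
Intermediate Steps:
l = -1097/2023 (l = -2194*1/4046 = -1097/2023 ≈ -0.54226)
1/(-7784 + l) = 1/(-7784 - 1097/2023) = 1/(-15748129/2023) = -2023/15748129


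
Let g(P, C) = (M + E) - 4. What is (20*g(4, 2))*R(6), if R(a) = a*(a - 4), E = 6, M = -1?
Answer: 240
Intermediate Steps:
R(a) = a*(-4 + a)
g(P, C) = 1 (g(P, C) = (-1 + 6) - 4 = 5 - 4 = 1)
(20*g(4, 2))*R(6) = (20*1)*(6*(-4 + 6)) = 20*(6*2) = 20*12 = 240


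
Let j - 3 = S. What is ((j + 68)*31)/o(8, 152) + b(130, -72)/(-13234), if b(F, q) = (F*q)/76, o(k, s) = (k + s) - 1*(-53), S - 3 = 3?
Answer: 23103847/2059923 ≈ 11.216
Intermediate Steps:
S = 6 (S = 3 + 3 = 6)
j = 9 (j = 3 + 6 = 9)
o(k, s) = 53 + k + s (o(k, s) = (k + s) + 53 = 53 + k + s)
b(F, q) = F*q/76 (b(F, q) = (F*q)*(1/76) = F*q/76)
((j + 68)*31)/o(8, 152) + b(130, -72)/(-13234) = ((9 + 68)*31)/(53 + 8 + 152) + ((1/76)*130*(-72))/(-13234) = (77*31)/213 - 2340/19*(-1/13234) = 2387*(1/213) + 90/9671 = 2387/213 + 90/9671 = 23103847/2059923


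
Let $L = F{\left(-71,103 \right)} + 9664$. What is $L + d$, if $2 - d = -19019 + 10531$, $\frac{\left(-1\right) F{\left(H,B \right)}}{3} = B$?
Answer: $17845$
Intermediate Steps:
$F{\left(H,B \right)} = - 3 B$
$L = 9355$ ($L = \left(-3\right) 103 + 9664 = -309 + 9664 = 9355$)
$d = 8490$ ($d = 2 - \left(-19019 + 10531\right) = 2 - -8488 = 2 + 8488 = 8490$)
$L + d = 9355 + 8490 = 17845$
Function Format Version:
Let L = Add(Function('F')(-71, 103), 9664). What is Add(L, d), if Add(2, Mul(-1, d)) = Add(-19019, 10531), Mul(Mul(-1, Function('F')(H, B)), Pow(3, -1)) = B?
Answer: 17845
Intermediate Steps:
Function('F')(H, B) = Mul(-3, B)
L = 9355 (L = Add(Mul(-3, 103), 9664) = Add(-309, 9664) = 9355)
d = 8490 (d = Add(2, Mul(-1, Add(-19019, 10531))) = Add(2, Mul(-1, -8488)) = Add(2, 8488) = 8490)
Add(L, d) = Add(9355, 8490) = 17845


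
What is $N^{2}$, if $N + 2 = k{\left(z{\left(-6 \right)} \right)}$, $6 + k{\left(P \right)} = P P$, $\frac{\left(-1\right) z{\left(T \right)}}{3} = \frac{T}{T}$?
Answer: $1$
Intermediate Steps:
$z{\left(T \right)} = -3$ ($z{\left(T \right)} = - 3 \frac{T}{T} = \left(-3\right) 1 = -3$)
$k{\left(P \right)} = -6 + P^{2}$ ($k{\left(P \right)} = -6 + P P = -6 + P^{2}$)
$N = 1$ ($N = -2 - \left(6 - \left(-3\right)^{2}\right) = -2 + \left(-6 + 9\right) = -2 + 3 = 1$)
$N^{2} = 1^{2} = 1$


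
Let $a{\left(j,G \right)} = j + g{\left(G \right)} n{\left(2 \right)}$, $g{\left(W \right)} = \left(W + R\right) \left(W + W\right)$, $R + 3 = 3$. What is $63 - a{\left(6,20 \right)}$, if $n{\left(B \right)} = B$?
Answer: $-1543$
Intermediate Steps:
$R = 0$ ($R = -3 + 3 = 0$)
$g{\left(W \right)} = 2 W^{2}$ ($g{\left(W \right)} = \left(W + 0\right) \left(W + W\right) = W 2 W = 2 W^{2}$)
$a{\left(j,G \right)} = j + 4 G^{2}$ ($a{\left(j,G \right)} = j + 2 G^{2} \cdot 2 = j + 4 G^{2}$)
$63 - a{\left(6,20 \right)} = 63 - \left(6 + 4 \cdot 20^{2}\right) = 63 - \left(6 + 4 \cdot 400\right) = 63 - \left(6 + 1600\right) = 63 - 1606 = -1543$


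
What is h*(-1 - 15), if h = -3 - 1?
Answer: 64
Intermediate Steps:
h = -4
h*(-1 - 15) = -4*(-1 - 15) = -4*(-16) = 64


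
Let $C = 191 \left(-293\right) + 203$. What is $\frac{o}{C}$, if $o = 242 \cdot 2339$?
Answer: $- \frac{283019}{27880} \approx -10.151$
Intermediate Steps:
$o = 566038$
$C = -55760$ ($C = -55963 + 203 = -55760$)
$\frac{o}{C} = \frac{566038}{-55760} = 566038 \left(- \frac{1}{55760}\right) = - \frac{283019}{27880}$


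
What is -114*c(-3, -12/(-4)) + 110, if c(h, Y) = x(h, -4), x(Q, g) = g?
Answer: 566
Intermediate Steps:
c(h, Y) = -4
-114*c(-3, -12/(-4)) + 110 = -114*(-4) + 110 = 456 + 110 = 566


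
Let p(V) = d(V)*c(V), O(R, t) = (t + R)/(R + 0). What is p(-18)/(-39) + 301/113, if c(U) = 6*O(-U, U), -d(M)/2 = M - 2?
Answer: 301/113 ≈ 2.6637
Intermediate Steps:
d(M) = 4 - 2*M (d(M) = -2*(M - 2) = -2*(-2 + M) = 4 - 2*M)
O(R, t) = (R + t)/R
c(U) = 0 (c(U) = 6*((-U + U)/((-U))) = 6*(-1/U*0) = 6*0 = 0)
p(V) = 0 (p(V) = (4 - 2*V)*0 = 0)
p(-18)/(-39) + 301/113 = 0/(-39) + 301/113 = 0*(-1/39) + 301*(1/113) = 0 + 301/113 = 301/113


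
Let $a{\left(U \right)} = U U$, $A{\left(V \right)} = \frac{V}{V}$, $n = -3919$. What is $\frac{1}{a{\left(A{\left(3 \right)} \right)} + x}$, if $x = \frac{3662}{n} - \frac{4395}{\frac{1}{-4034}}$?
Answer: $\frac{3919}{69481636427} \approx 5.6403 \cdot 10^{-8}$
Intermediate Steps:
$x = \frac{69481632508}{3919}$ ($x = \frac{3662}{-3919} - \frac{4395}{\frac{1}{-4034}} = 3662 \left(- \frac{1}{3919}\right) - \frac{4395}{- \frac{1}{4034}} = - \frac{3662}{3919} - -17729430 = - \frac{3662}{3919} + 17729430 = \frac{69481632508}{3919} \approx 1.7729 \cdot 10^{7}$)
$A{\left(V \right)} = 1$
$a{\left(U \right)} = U^{2}$
$\frac{1}{a{\left(A{\left(3 \right)} \right)} + x} = \frac{1}{1^{2} + \frac{69481632508}{3919}} = \frac{1}{1 + \frac{69481632508}{3919}} = \frac{1}{\frac{69481636427}{3919}} = \frac{3919}{69481636427}$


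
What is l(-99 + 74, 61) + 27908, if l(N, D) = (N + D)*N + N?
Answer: 26983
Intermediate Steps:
l(N, D) = N + N*(D + N) (l(N, D) = (D + N)*N + N = N*(D + N) + N = N + N*(D + N))
l(-99 + 74, 61) + 27908 = (-99 + 74)*(1 + 61 + (-99 + 74)) + 27908 = -25*(1 + 61 - 25) + 27908 = -25*37 + 27908 = -925 + 27908 = 26983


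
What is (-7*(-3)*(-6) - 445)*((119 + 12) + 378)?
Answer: -290639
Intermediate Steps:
(-7*(-3)*(-6) - 445)*((119 + 12) + 378) = (21*(-6) - 445)*(131 + 378) = (-126 - 445)*509 = -571*509 = -290639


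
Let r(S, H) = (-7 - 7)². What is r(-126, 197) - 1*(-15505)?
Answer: 15701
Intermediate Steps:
r(S, H) = 196 (r(S, H) = (-14)² = 196)
r(-126, 197) - 1*(-15505) = 196 - 1*(-15505) = 196 + 15505 = 15701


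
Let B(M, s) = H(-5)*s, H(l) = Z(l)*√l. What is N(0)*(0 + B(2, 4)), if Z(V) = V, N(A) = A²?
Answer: 0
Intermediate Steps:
H(l) = l^(3/2) (H(l) = l*√l = l^(3/2))
B(M, s) = -5*I*s*√5 (B(M, s) = (-5)^(3/2)*s = (-5*I*√5)*s = -5*I*s*√5)
N(0)*(0 + B(2, 4)) = 0²*(0 - 5*I*4*√5) = 0*(0 - 20*I*√5) = 0*(-20*I*√5) = 0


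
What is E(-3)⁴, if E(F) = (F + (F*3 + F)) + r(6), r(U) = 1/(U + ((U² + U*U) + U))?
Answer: 2512481776561/49787136 ≈ 50465.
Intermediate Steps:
r(U) = 1/(2*U + 2*U²) (r(U) = 1/(U + ((U² + U²) + U)) = 1/(U + (2*U² + U)) = 1/(U + (U + 2*U²)) = 1/(2*U + 2*U²))
E(F) = 1/84 + 5*F (E(F) = (F + (F*3 + F)) + (½)/(6*(1 + 6)) = (F + (3*F + F)) + (½)*(⅙)/7 = (F + 4*F) + (½)*(⅙)*(⅐) = 5*F + 1/84 = 1/84 + 5*F)
E(-3)⁴ = (1/84 + 5*(-3))⁴ = (1/84 - 15)⁴ = (-1259/84)⁴ = 2512481776561/49787136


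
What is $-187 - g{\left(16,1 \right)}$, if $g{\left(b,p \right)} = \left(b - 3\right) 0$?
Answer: $-187$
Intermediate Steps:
$g{\left(b,p \right)} = 0$ ($g{\left(b,p \right)} = \left(-3 + b\right) 0 = 0$)
$-187 - g{\left(16,1 \right)} = -187 - 0 = -187 + 0 = -187$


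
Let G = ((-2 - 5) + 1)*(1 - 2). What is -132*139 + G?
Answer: -18342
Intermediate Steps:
G = 6 (G = (-7 + 1)*(-1) = -6*(-1) = 6)
-132*139 + G = -132*139 + 6 = -18348 + 6 = -18342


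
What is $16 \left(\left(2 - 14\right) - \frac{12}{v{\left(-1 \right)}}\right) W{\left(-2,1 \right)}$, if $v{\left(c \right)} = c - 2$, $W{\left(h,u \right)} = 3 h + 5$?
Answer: $128$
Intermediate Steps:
$W{\left(h,u \right)} = 5 + 3 h$
$v{\left(c \right)} = -2 + c$
$16 \left(\left(2 - 14\right) - \frac{12}{v{\left(-1 \right)}}\right) W{\left(-2,1 \right)} = 16 \left(\left(2 - 14\right) - \frac{12}{-2 - 1}\right) \left(5 + 3 \left(-2\right)\right) = 16 \left(-12 - \frac{12}{-3}\right) \left(5 - 6\right) = 16 \left(-12 - -4\right) \left(-1\right) = 16 \left(-12 + 4\right) \left(-1\right) = 16 \left(-8\right) \left(-1\right) = \left(-128\right) \left(-1\right) = 128$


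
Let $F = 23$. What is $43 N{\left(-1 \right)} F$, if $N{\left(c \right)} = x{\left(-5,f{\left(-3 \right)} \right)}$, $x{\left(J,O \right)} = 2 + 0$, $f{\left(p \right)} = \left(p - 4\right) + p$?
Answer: $1978$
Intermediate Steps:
$f{\left(p \right)} = -4 + 2 p$ ($f{\left(p \right)} = \left(-4 + p\right) + p = -4 + 2 p$)
$x{\left(J,O \right)} = 2$
$N{\left(c \right)} = 2$
$43 N{\left(-1 \right)} F = 43 \cdot 2 \cdot 23 = 86 \cdot 23 = 1978$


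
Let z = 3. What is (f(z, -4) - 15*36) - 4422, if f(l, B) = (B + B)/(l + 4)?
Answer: -34742/7 ≈ -4963.1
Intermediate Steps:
f(l, B) = 2*B/(4 + l) (f(l, B) = (2*B)/(4 + l) = 2*B/(4 + l))
(f(z, -4) - 15*36) - 4422 = (2*(-4)/(4 + 3) - 15*36) - 4422 = (2*(-4)/7 - 540) - 4422 = (2*(-4)*(1/7) - 540) - 4422 = (-8/7 - 540) - 4422 = -3788/7 - 4422 = -34742/7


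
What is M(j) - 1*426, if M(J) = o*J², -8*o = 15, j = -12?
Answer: -696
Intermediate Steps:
o = -15/8 (o = -⅛*15 = -15/8 ≈ -1.8750)
M(J) = -15*J²/8
M(j) - 1*426 = -15/8*(-12)² - 1*426 = -15/8*144 - 426 = -270 - 426 = -696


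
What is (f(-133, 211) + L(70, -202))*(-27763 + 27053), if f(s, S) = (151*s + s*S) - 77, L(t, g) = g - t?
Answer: 34431450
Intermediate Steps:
f(s, S) = -77 + 151*s + S*s (f(s, S) = (151*s + S*s) - 77 = -77 + 151*s + S*s)
(f(-133, 211) + L(70, -202))*(-27763 + 27053) = ((-77 + 151*(-133) + 211*(-133)) + (-202 - 1*70))*(-27763 + 27053) = ((-77 - 20083 - 28063) + (-202 - 70))*(-710) = (-48223 - 272)*(-710) = -48495*(-710) = 34431450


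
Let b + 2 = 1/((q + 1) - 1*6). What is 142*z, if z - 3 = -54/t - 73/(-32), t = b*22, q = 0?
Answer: 1758599/1936 ≈ 908.37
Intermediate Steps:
b = -11/5 (b = -2 + 1/((0 + 1) - 1*6) = -2 + 1/(1 - 6) = -2 + 1/(-5) = -2 - ⅕ = -11/5 ≈ -2.2000)
t = -242/5 (t = -11/5*22 = -242/5 ≈ -48.400)
z = 24769/3872 (z = 3 + (-54/(-242/5) - 73/(-32)) = 3 + (-54*(-5/242) - 73*(-1/32)) = 3 + (135/121 + 73/32) = 3 + 13153/3872 = 24769/3872 ≈ 6.3969)
142*z = 142*(24769/3872) = 1758599/1936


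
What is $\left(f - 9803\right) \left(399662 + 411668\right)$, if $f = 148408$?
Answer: $112454394650$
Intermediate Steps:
$\left(f - 9803\right) \left(399662 + 411668\right) = \left(148408 - 9803\right) \left(399662 + 411668\right) = 138605 \cdot 811330 = 112454394650$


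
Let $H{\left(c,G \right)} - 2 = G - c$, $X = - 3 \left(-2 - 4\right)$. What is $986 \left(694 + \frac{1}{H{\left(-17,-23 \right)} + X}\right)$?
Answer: $\frac{4790481}{7} \approx 6.8435 \cdot 10^{5}$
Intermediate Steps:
$X = 18$ ($X = \left(-3\right) \left(-6\right) = 18$)
$H{\left(c,G \right)} = 2 + G - c$ ($H{\left(c,G \right)} = 2 + \left(G - c\right) = 2 + G - c$)
$986 \left(694 + \frac{1}{H{\left(-17,-23 \right)} + X}\right) = 986 \left(694 + \frac{1}{\left(2 - 23 - -17\right) + 18}\right) = 986 \left(694 + \frac{1}{\left(2 - 23 + 17\right) + 18}\right) = 986 \left(694 + \frac{1}{-4 + 18}\right) = 986 \left(694 + \frac{1}{14}\right) = 986 \cdot \frac{9717}{14} = \frac{4790481}{7}$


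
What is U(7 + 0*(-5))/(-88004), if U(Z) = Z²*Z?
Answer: -7/1796 ≈ -0.0038976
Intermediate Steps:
U(Z) = Z³
U(7 + 0*(-5))/(-88004) = (7 + 0*(-5))³/(-88004) = (7 + 0)³*(-1/88004) = 7³*(-1/88004) = 343*(-1/88004) = -7/1796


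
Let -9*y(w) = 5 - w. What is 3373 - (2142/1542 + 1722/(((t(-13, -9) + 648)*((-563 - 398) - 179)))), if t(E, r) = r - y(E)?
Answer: 105531595919/31300030 ≈ 3371.6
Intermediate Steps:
y(w) = -5/9 + w/9 (y(w) = -(5 - w)/9 = -5/9 + w/9)
t(E, r) = 5/9 + r - E/9 (t(E, r) = r - (-5/9 + E/9) = r + (5/9 - E/9) = 5/9 + r - E/9)
3373 - (2142/1542 + 1722/(((t(-13, -9) + 648)*((-563 - 398) - 179)))) = 3373 - (2142/1542 + 1722/((((5/9 - 9 - ⅑*(-13)) + 648)*((-563 - 398) - 179)))) = 3373 - (2142*(1/1542) + 1722/((((5/9 - 9 + 13/9) + 648)*(-961 - 179)))) = 3373 - (357/257 + 1722/(((-7 + 648)*(-1140)))) = 3373 - (357/257 + 1722/((641*(-1140)))) = 3373 - (357/257 + 1722/(-730740)) = 3373 - (357/257 + 1722*(-1/730740)) = 3373 - (357/257 - 287/121790) = 3373 - 1*43405271/31300030 = 3373 - 43405271/31300030 = 105531595919/31300030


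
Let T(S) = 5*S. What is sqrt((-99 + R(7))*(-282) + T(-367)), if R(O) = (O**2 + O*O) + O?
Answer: I*sqrt(3527) ≈ 59.389*I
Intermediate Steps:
R(O) = O + 2*O**2 (R(O) = (O**2 + O**2) + O = 2*O**2 + O = O + 2*O**2)
sqrt((-99 + R(7))*(-282) + T(-367)) = sqrt((-99 + 7*(1 + 2*7))*(-282) + 5*(-367)) = sqrt((-99 + 7*(1 + 14))*(-282) - 1835) = sqrt((-99 + 7*15)*(-282) - 1835) = sqrt((-99 + 105)*(-282) - 1835) = sqrt(6*(-282) - 1835) = sqrt(-1692 - 1835) = sqrt(-3527) = I*sqrt(3527)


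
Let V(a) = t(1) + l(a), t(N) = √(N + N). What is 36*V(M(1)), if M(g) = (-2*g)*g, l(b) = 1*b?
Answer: -72 + 36*√2 ≈ -21.088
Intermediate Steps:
l(b) = b
M(g) = -2*g²
t(N) = √2*√N (t(N) = √(2*N) = √2*√N)
V(a) = a + √2 (V(a) = √2*√1 + a = √2*1 + a = √2 + a = a + √2)
36*V(M(1)) = 36*(-2*1² + √2) = 36*(-2*1 + √2) = 36*(-2 + √2) = -72 + 36*√2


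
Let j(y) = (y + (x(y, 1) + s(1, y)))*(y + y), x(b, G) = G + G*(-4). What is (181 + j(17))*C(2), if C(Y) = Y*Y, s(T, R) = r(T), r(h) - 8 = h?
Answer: 3852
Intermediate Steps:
r(h) = 8 + h
s(T, R) = 8 + T
x(b, G) = -3*G (x(b, G) = G - 4*G = -3*G)
C(Y) = Y²
j(y) = 2*y*(6 + y) (j(y) = (y + (-3*1 + (8 + 1)))*(y + y) = (y + (-3 + 9))*(2*y) = (y + 6)*(2*y) = (6 + y)*(2*y) = 2*y*(6 + y))
(181 + j(17))*C(2) = (181 + 2*17*(6 + 17))*2² = (181 + 2*17*23)*4 = (181 + 782)*4 = 963*4 = 3852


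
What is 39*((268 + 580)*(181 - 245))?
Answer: -2116608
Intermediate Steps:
39*((268 + 580)*(181 - 245)) = 39*(848*(-64)) = 39*(-54272) = -2116608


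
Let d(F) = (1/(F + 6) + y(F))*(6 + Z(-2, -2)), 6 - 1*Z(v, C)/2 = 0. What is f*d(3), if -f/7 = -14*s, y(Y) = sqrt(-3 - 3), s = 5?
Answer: 980 + 8820*I*sqrt(6) ≈ 980.0 + 21605.0*I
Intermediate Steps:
y(Y) = I*sqrt(6) (y(Y) = sqrt(-6) = I*sqrt(6))
Z(v, C) = 12 (Z(v, C) = 12 - 2*0 = 12 + 0 = 12)
d(F) = 18/(6 + F) + 18*I*sqrt(6) (d(F) = (1/(F + 6) + I*sqrt(6))*(6 + 12) = (1/(6 + F) + I*sqrt(6))*18 = 18/(6 + F) + 18*I*sqrt(6))
f = 490 (f = -(-98)*5 = -7*(-70) = 490)
f*d(3) = 490*(18*(1 + 6*I*sqrt(6) + I*3*sqrt(6))/(6 + 3)) = 490*(18*(1 + 6*I*sqrt(6) + 3*I*sqrt(6))/9) = 490*(18*(1/9)*(1 + 9*I*sqrt(6))) = 490*(2 + 18*I*sqrt(6)) = 980 + 8820*I*sqrt(6)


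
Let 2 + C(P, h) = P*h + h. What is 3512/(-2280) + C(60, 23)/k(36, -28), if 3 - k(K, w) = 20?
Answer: -406748/4845 ≈ -83.952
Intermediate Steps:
C(P, h) = -2 + h + P*h (C(P, h) = -2 + (P*h + h) = -2 + (h + P*h) = -2 + h + P*h)
k(K, w) = -17 (k(K, w) = 3 - 1*20 = 3 - 20 = -17)
3512/(-2280) + C(60, 23)/k(36, -28) = 3512/(-2280) + (-2 + 23 + 60*23)/(-17) = 3512*(-1/2280) + (-2 + 23 + 1380)*(-1/17) = -439/285 + 1401*(-1/17) = -439/285 - 1401/17 = -406748/4845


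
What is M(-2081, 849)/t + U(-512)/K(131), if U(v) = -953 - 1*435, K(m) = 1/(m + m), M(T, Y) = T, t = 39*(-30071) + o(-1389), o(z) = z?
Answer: -426989599567/1174158 ≈ -3.6366e+5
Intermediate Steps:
t = -1174158 (t = 39*(-30071) - 1389 = -1172769 - 1389 = -1174158)
K(m) = 1/(2*m)
U(v) = -1388 (U(v) = -953 - 435 = -1388)
M(-2081, 849)/t + U(-512)/K(131) = -2081/(-1174158) - 1388/((½)/131) = -2081*(-1/1174158) - 1388/((½)*(1/131)) = 2081/1174158 - 1388/1/262 = 2081/1174158 - 1388*262 = 2081/1174158 - 363656 = -426989599567/1174158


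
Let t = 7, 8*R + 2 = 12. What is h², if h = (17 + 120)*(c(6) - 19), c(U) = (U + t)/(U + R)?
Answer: 4673499769/841 ≈ 5.5571e+6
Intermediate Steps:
R = 5/4 (R = -¼ + (⅛)*12 = -¼ + 3/2 = 5/4 ≈ 1.2500)
c(U) = (7 + U)/(5/4 + U) (c(U) = (U + 7)/(U + 5/4) = (7 + U)/(5/4 + U))
h = -68363/29 (h = (17 + 120)*(4*(7 + 6)/(5 + 4*6) - 19) = 137*(4*13/(5 + 24) - 19) = 137*(4*13/29 - 19) = 137*(4*(1/29)*13 - 19) = 137*(52/29 - 19) = 137*(-499/29) = -68363/29 ≈ -2357.3)
h² = (-68363/29)² = 4673499769/841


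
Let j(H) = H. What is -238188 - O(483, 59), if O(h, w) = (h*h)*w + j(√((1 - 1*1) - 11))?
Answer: -14002239 - I*√11 ≈ -1.4002e+7 - 3.3166*I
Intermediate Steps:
O(h, w) = I*√11 + w*h² (O(h, w) = (h*h)*w + √((1 - 1*1) - 11) = h²*w + √((1 - 1) - 11) = w*h² + √(0 - 11) = w*h² + √(-11) = w*h² + I*√11 = I*√11 + w*h²)
-238188 - O(483, 59) = -238188 - (I*√11 + 59*483²) = -238188 - (I*√11 + 59*233289) = -238188 - (I*√11 + 13764051) = -238188 - (13764051 + I*√11) = -238188 + (-13764051 - I*√11) = -14002239 - I*√11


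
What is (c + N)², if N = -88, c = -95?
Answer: 33489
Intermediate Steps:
(c + N)² = (-95 - 88)² = (-183)² = 33489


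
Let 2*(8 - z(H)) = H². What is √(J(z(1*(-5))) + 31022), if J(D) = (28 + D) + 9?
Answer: 3*√13802/2 ≈ 176.22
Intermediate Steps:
z(H) = 8 - H²/2
J(D) = 37 + D
√(J(z(1*(-5))) + 31022) = √((37 + (8 - (1*(-5))²/2)) + 31022) = √((37 + (8 - ½*(-5)²)) + 31022) = √((37 + (8 - ½*25)) + 31022) = √((37 + (8 - 25/2)) + 31022) = √((37 - 9/2) + 31022) = √(65/2 + 31022) = √(62109/2) = 3*√13802/2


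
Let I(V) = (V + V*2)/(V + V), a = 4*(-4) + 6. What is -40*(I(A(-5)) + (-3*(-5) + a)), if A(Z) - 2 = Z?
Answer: -260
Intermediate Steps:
a = -10 (a = -16 + 6 = -10)
A(Z) = 2 + Z
I(V) = 3/2 (I(V) = (V + 2*V)/((2*V)) = (3*V)*(1/(2*V)) = 3/2)
-40*(I(A(-5)) + (-3*(-5) + a)) = -40*(3/2 + (-3*(-5) - 10)) = -40*(3/2 + (15 - 10)) = -40*(3/2 + 5) = -40*13/2 = -260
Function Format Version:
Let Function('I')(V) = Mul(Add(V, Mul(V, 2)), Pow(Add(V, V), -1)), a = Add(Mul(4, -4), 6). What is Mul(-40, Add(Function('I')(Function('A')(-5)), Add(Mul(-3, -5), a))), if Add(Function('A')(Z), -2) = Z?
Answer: -260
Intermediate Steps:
a = -10 (a = Add(-16, 6) = -10)
Function('A')(Z) = Add(2, Z)
Function('I')(V) = Rational(3, 2) (Function('I')(V) = Mul(Add(V, Mul(2, V)), Pow(Mul(2, V), -1)) = Mul(Mul(3, V), Mul(Rational(1, 2), Pow(V, -1))) = Rational(3, 2))
Mul(-40, Add(Function('I')(Function('A')(-5)), Add(Mul(-3, -5), a))) = Mul(-40, Add(Rational(3, 2), Add(Mul(-3, -5), -10))) = Mul(-40, Add(Rational(3, 2), Add(15, -10))) = Mul(-40, Add(Rational(3, 2), 5)) = Mul(-40, Rational(13, 2)) = -260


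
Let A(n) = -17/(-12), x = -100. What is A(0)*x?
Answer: -425/3 ≈ -141.67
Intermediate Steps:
A(n) = 17/12 (A(n) = -17*(-1/12) = 17/12)
A(0)*x = (17/12)*(-100) = -425/3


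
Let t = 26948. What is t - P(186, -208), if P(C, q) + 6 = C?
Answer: 26768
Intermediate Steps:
P(C, q) = -6 + C
t - P(186, -208) = 26948 - (-6 + 186) = 26948 - 1*180 = 26948 - 180 = 26768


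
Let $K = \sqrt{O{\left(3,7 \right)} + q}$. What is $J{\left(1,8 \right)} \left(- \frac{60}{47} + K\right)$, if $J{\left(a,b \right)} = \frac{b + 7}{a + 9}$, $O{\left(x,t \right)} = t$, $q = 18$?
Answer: $\frac{525}{94} \approx 5.5851$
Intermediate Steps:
$J{\left(a,b \right)} = \frac{7 + b}{9 + a}$
$K = 5$ ($K = \sqrt{7 + 18} = \sqrt{25} = 5$)
$J{\left(1,8 \right)} \left(- \frac{60}{47} + K\right) = \frac{7 + 8}{9 + 1} \left(- \frac{60}{47} + 5\right) = \frac{1}{10} \cdot 15 \left(\left(-60\right) \frac{1}{47} + 5\right) = \frac{1}{10} \cdot 15 \left(- \frac{60}{47} + 5\right) = \frac{3}{2} \cdot \frac{175}{47} = \frac{525}{94}$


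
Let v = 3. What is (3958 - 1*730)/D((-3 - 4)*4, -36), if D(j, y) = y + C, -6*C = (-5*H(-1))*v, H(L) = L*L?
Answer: -6456/67 ≈ -96.358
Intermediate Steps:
H(L) = L²
C = 5/2 (C = -(-5*(-1)²)*3/6 = -(-5*1)*3/6 = -(-5)*3/6 = -⅙*(-15) = 5/2 ≈ 2.5000)
D(j, y) = 5/2 + y (D(j, y) = y + 5/2 = 5/2 + y)
(3958 - 1*730)/D((-3 - 4)*4, -36) = (3958 - 1*730)/(5/2 - 36) = (3958 - 730)/(-67/2) = 3228*(-2/67) = -6456/67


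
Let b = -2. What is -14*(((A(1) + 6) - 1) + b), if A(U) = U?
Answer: -56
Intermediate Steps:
-14*(((A(1) + 6) - 1) + b) = -14*(((1 + 6) - 1) - 2) = -14*((7 - 1) - 2) = -14*(6 - 2) = -14*4 = -56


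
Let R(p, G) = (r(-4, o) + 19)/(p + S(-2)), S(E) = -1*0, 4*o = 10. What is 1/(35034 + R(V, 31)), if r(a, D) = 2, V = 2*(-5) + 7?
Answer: 1/35027 ≈ 2.8549e-5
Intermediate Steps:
o = 5/2 (o = (¼)*10 = 5/2 ≈ 2.5000)
S(E) = 0
V = -3 (V = -10 + 7 = -3)
R(p, G) = 21/p (R(p, G) = (2 + 19)/(p + 0) = 21/p)
1/(35034 + R(V, 31)) = 1/(35034 + 21/(-3)) = 1/(35034 + 21*(-⅓)) = 1/(35034 - 7) = 1/35027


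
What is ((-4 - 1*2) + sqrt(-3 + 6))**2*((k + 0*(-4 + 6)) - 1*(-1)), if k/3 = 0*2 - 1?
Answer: -78 + 24*sqrt(3) ≈ -36.431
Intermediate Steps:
k = -3 (k = 3*(0*2 - 1) = 3*(0 - 1) = 3*(-1) = -3)
((-4 - 1*2) + sqrt(-3 + 6))**2*((k + 0*(-4 + 6)) - 1*(-1)) = ((-4 - 1*2) + sqrt(-3 + 6))**2*((-3 + 0*(-4 + 6)) - 1*(-1)) = ((-4 - 2) + sqrt(3))**2*((-3 + 0*2) + 1) = (-6 + sqrt(3))**2*((-3 + 0) + 1) = (-6 + sqrt(3))**2*(-3 + 1) = (-6 + sqrt(3))**2*(-2) = -2*(-6 + sqrt(3))**2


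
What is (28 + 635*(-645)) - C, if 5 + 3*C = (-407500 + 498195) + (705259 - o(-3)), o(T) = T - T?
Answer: -2024590/3 ≈ -6.7486e+5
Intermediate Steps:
o(T) = 0
C = 795949/3 (C = -5/3 + ((-407500 + 498195) + (705259 - 1*0))/3 = -5/3 + (90695 + (705259 + 0))/3 = -5/3 + (90695 + 705259)/3 = -5/3 + (1/3)*795954 = -5/3 + 265318 = 795949/3 ≈ 2.6532e+5)
(28 + 635*(-645)) - C = (28 + 635*(-645)) - 1*795949/3 = (28 - 409575) - 795949/3 = -409547 - 795949/3 = -2024590/3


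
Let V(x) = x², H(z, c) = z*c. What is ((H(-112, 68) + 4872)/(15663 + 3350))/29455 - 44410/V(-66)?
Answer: -12435425829007/1219740798870 ≈ -10.195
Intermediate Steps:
H(z, c) = c*z
((H(-112, 68) + 4872)/(15663 + 3350))/29455 - 44410/V(-66) = ((68*(-112) + 4872)/(15663 + 3350))/29455 - 44410/((-66)²) = ((-7616 + 4872)/19013)*(1/29455) - 44410/4356 = -2744*1/19013*(1/29455) - 44410*1/4356 = -2744/19013*1/29455 - 22205/2178 = -2744/560027915 - 22205/2178 = -12435425829007/1219740798870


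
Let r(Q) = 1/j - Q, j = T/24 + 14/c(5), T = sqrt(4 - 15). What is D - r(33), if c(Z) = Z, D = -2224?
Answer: (-10955*sqrt(11) + 736296*I)/(-336*I + 5*sqrt(11)) ≈ -2191.4 + 0.017584*I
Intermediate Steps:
T = I*sqrt(11) (T = sqrt(-11) = I*sqrt(11) ≈ 3.3166*I)
j = 14/5 + I*sqrt(11)/24 (j = (I*sqrt(11))/24 + 14/5 = (I*sqrt(11))*(1/24) + 14*(1/5) = I*sqrt(11)/24 + 14/5 = 14/5 + I*sqrt(11)/24 ≈ 2.8 + 0.13819*I)
r(Q) = 1/(14/5 + I*sqrt(11)/24) - Q
D - r(33) = -2224 - (40320/113171 - 1*33 - 600*I*sqrt(11)/113171) = -2224 - (40320/113171 - 33 - 600*I*sqrt(11)/113171) = -2224 - (-3694323/113171 - 600*I*sqrt(11)/113171) = -2224 + (3694323/113171 + 600*I*sqrt(11)/113171) = -247997981/113171 + 600*I*sqrt(11)/113171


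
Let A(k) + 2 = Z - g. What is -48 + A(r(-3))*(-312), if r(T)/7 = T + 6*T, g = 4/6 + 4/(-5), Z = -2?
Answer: 5792/5 ≈ 1158.4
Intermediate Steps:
g = -2/15 (g = 4*(1/6) + 4*(-1/5) = 2/3 - 4/5 = -2/15 ≈ -0.13333)
r(T) = 49*T (r(T) = 7*(T + 6*T) = 7*(7*T) = 49*T)
A(k) = -58/15 (A(k) = -2 + (-2 - 1*(-2/15)) = -2 + (-2 + 2/15) = -2 - 28/15 = -58/15)
-48 + A(r(-3))*(-312) = -48 - 58/15*(-312) = -48 + 6032/5 = 5792/5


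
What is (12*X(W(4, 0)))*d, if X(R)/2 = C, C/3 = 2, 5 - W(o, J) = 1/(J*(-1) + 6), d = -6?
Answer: -864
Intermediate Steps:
W(o, J) = 5 - 1/(6 - J) (W(o, J) = 5 - 1/(J*(-1) + 6) = 5 - 1/(-J + 6) = 5 - 1/(6 - J))
C = 6 (C = 3*2 = 6)
X(R) = 12 (X(R) = 2*6 = 12)
(12*X(W(4, 0)))*d = (12*12)*(-6) = 144*(-6) = -864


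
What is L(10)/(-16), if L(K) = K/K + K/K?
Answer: -1/8 ≈ -0.12500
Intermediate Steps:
L(K) = 2 (L(K) = 1 + 1 = 2)
L(10)/(-16) = 2/(-16) = -1/16*2 = -1/8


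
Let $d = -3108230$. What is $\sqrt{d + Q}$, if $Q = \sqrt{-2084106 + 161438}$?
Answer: $\sqrt{-3108230 + 2 i \sqrt{480667}} \approx 0.393 + 1763.0 i$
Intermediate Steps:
$Q = 2 i \sqrt{480667}$ ($Q = \sqrt{-1922668} = 2 i \sqrt{480667} \approx 1386.6 i$)
$\sqrt{d + Q} = \sqrt{-3108230 + 2 i \sqrt{480667}}$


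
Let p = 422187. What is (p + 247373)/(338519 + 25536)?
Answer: 133912/72811 ≈ 1.8392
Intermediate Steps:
(p + 247373)/(338519 + 25536) = (422187 + 247373)/(338519 + 25536) = 669560/364055 = 669560*(1/364055) = 133912/72811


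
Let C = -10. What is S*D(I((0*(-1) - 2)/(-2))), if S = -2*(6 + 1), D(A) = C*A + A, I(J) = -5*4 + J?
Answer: -2394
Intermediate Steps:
I(J) = -20 + J
D(A) = -9*A (D(A) = -10*A + A = -9*A)
S = -14 (S = -2*7 = -14)
S*D(I((0*(-1) - 2)/(-2))) = -(-126)*(-20 + (0*(-1) - 2)/(-2)) = -(-126)*(-20 + (0 - 2)*(-1/2)) = -(-126)*(-20 - 2*(-1/2)) = -(-126)*(-20 + 1) = -(-126)*(-19) = -14*171 = -2394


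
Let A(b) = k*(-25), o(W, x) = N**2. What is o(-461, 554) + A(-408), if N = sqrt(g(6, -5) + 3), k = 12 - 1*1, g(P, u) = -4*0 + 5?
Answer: -267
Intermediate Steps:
g(P, u) = 5 (g(P, u) = 0 + 5 = 5)
k = 11 (k = 12 - 1 = 11)
N = 2*sqrt(2) (N = sqrt(5 + 3) = sqrt(8) = 2*sqrt(2) ≈ 2.8284)
o(W, x) = 8 (o(W, x) = (2*sqrt(2))**2 = 8)
A(b) = -275 (A(b) = 11*(-25) = -275)
o(-461, 554) + A(-408) = 8 - 275 = -267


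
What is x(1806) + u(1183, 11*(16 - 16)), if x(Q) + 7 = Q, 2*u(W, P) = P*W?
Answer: 1799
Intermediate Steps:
u(W, P) = P*W/2 (u(W, P) = (P*W)/2 = P*W/2)
x(Q) = -7 + Q
x(1806) + u(1183, 11*(16 - 16)) = (-7 + 1806) + (½)*(11*(16 - 16))*1183 = 1799 + (½)*(11*0)*1183 = 1799 + (½)*0*1183 = 1799 + 0 = 1799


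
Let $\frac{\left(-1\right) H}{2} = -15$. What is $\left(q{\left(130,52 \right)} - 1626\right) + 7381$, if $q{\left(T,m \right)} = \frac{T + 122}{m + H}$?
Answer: $\frac{236081}{41} \approx 5758.1$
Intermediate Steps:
$H = 30$ ($H = \left(-2\right) \left(-15\right) = 30$)
$q{\left(T,m \right)} = \frac{122 + T}{30 + m}$ ($q{\left(T,m \right)} = \frac{T + 122}{m + 30} = \frac{122 + T}{30 + m}$)
$\left(q{\left(130,52 \right)} - 1626\right) + 7381 = \left(\frac{122 + 130}{30 + 52} - 1626\right) + 7381 = \left(\frac{1}{82} \cdot 252 - 1626\right) + 7381 = \left(\frac{126}{41} - 1626\right) + 7381 = - \frac{66540}{41} + 7381 = \frac{236081}{41}$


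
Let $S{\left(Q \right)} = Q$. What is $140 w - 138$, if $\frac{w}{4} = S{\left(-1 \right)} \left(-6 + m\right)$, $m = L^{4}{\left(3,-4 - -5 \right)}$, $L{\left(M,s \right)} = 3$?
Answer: $-42138$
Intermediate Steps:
$m = 81$ ($m = 3^{4} = 81$)
$w = -300$ ($w = 4 \left(- (-6 + 81)\right) = 4 \left(\left(-1\right) 75\right) = 4 \left(-75\right) = -300$)
$140 w - 138 = 140 \left(-300\right) - 138 = -42000 - 138 = -42138$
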